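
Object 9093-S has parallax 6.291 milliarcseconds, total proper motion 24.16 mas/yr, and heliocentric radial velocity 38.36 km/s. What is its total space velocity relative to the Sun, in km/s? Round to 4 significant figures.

d = 1/p = 1/0.006291″ = 158.96 pc.
μ = 24.16 mas/yr = 0.02416 ″/yr.
v_t = 4.740 μ d = 4.740 × 0.02416 × 158.96 = 18.204 km/s.
v = √(v_r² + v_t²) = √(38.36² + 18.204²) = √1802.88 = 42.46 km/s.

42.46 km/s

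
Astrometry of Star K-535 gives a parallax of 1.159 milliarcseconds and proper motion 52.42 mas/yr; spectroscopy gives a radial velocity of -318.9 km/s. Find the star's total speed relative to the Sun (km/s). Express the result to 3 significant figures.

d = 1/p = 1/0.001159″ = 862.81 pc.
μ = 52.42 mas/yr = 0.05242 ″/yr.
v_t = 4.740 μ d = 4.740 × 0.05242 × 862.81 = 214.38 km/s.
v = √(v_r² + v_t²) = √((-318.9)² + 214.38²) = √147656 = 384.26 km/s.

384 km/s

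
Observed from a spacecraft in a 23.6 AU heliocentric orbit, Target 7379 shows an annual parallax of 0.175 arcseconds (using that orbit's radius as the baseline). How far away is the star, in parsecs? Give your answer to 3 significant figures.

With baseline B (in AU) and parallax p (in arcsec), d = B/p parsecs.
d = 23.6 / 0.175 = 134.86 pc.

135 pc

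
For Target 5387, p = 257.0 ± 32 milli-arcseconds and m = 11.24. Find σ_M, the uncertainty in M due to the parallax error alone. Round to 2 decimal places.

σ_M = 0.27 mag

M = m − 5 log₁₀ d + 5 = m + 5 log₁₀ p + 5, so ∂M/∂p = 5/(p ln 10).
σ_M = (5/ln 10) · (σ_p/p) = 2.1715 × 32/257.0 = 2.1715 × 0.12451 = 0.27037.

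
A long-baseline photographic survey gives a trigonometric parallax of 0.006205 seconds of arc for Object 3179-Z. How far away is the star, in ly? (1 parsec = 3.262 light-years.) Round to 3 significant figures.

d = 1/p = 1/0.006205 = 161.16 pc.
In light-years: 161.16 × 3.262 = 525.7 ly.

526 ly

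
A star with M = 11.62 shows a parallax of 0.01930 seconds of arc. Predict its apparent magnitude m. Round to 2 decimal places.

m = 15.19

d = 1/p = 1/0.01930″ = 51.813 pc.
m − M = 5 log₁₀ d − 5 = 5 log₁₀(51.813) − 5 = 8.5722 − 5 = 3.5722.
m = M + (m − M) = 11.62 + 3.5722 = 15.19.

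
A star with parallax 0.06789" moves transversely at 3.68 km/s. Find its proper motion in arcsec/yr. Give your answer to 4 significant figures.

d = 1/p = 1/0.06789″ = 14.73 pc.
μ = v_t / (4.74 d) = 3.68 / (4.74 × 14.73) = 3.68 / 69.82 = 0.052707 ″/yr.

0.05271 arcsec/yr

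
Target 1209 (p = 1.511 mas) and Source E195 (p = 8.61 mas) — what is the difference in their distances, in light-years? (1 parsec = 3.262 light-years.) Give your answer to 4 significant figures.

1780 ly

d_A = 1/0.001511″ = 661.81 pc; d_B = 1/0.008610″ = 116.14 pc.
|d_B − d_A| = |116.14 − 661.81| = 545.67 pc = 545.67 × 3.262 ly = 1780 ly.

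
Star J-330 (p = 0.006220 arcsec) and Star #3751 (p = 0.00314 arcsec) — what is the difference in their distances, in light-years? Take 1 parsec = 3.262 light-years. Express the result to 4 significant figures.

514.4 ly

d_A = 1/0.006220″ = 160.77 pc; d_B = 1/0.003140″ = 318.47 pc.
|d_B − d_A| = |318.47 − 160.77| = 157.7 pc = 157.7 × 3.262 ly = 514.42 ly.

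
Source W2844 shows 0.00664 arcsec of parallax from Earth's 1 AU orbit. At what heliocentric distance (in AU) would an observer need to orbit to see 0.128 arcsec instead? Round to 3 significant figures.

19.3 AU

Parallax scales linearly with baseline: p ∝ B, so B = p_target / p_Earth × 1 AU.
B = 0.128 / 0.00664 = 19.277 AU.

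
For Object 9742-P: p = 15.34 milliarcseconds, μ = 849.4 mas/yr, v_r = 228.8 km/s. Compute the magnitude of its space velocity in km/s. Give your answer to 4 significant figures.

d = 1/p = 1/0.01534″ = 65.189 pc.
μ = 849.4 mas/yr = 0.8494 ″/yr.
v_t = 4.740 μ d = 4.740 × 0.8494 × 65.189 = 262.46 km/s.
v = √(v_r² + v_t²) = √(228.8² + 262.46²) = √121235 = 348.19 km/s.

348.2 km/s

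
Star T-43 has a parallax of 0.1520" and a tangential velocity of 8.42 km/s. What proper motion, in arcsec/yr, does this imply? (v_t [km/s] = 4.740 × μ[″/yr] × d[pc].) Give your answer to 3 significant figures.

0.270 arcsec/yr

d = 1/p = 1/0.1520″ = 6.5789 pc.
μ = v_t / (4.74 d) = 8.42 / (4.74 × 6.5789) = 8.42 / 31.184 = 0.27001 ″/yr.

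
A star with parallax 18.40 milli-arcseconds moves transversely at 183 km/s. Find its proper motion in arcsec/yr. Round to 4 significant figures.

0.7104 arcsec/yr

d = 1/p = 1/0.01840″ = 54.348 pc.
μ = v_t / (4.74 d) = 183 / (4.74 × 54.348) = 183 / 257.61 = 0.71038 ″/yr.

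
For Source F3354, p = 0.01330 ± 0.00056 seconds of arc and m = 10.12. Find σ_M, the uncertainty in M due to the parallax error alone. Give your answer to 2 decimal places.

M = m − 5 log₁₀ d + 5 = m + 5 log₁₀ p + 5, so ∂M/∂p = 5/(p ln 10).
σ_M = (5/ln 10) · (σ_p/p) = 2.1715 × 0.00056/0.01330 = 2.1715 × 0.042105 = 0.091431.

σ_M = 0.09 mag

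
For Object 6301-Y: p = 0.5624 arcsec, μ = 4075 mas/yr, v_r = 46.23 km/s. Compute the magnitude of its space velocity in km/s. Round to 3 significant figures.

d = 1/p = 1/0.5624″ = 1.7781 pc.
μ = 4075 mas/yr = 4.075 ″/yr.
v_t = 4.740 μ d = 4.740 × 4.075 × 1.7781 = 34.345 km/s.
v = √(v_r² + v_t²) = √(46.23² + 34.345²) = √3316.79 = 57.592 km/s.

57.6 km/s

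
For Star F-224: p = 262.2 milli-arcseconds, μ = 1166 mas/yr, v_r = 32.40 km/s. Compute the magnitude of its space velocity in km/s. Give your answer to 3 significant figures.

38.7 km/s

d = 1/p = 1/0.2622″ = 3.8139 pc.
μ = 1166 mas/yr = 1.166 ″/yr.
v_t = 4.740 μ d = 4.740 × 1.166 × 3.8139 = 21.079 km/s.
v = √(v_r² + v_t²) = √(32.40² + 21.079²) = √1494.08 = 38.653 km/s.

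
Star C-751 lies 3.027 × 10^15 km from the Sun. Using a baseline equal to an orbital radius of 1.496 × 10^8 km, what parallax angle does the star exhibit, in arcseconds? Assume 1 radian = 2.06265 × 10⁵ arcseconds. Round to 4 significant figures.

θ ≈ B/d = (1.496 × 10^8) / (3.027 × 10^15) = 4.9422 × 10^-8 rad.
In arcseconds: 4.9422 × 10^-8 × 206265 = 0.010194″.

0.01019 arcsec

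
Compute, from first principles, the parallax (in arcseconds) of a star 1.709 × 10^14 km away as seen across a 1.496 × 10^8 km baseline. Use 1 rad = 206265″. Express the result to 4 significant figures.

θ ≈ B/d = (1.496 × 10^8) / (1.709 × 10^14) = 8.7537 × 10^-7 rad.
In arcseconds: 8.7537 × 10^-7 × 206265 = 0.18056″.

0.1806 arcsec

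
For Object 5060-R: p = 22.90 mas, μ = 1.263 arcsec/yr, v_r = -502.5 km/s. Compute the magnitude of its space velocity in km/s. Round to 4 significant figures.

d = 1/p = 1/0.02290″ = 43.668 pc.
v_t = 4.740 μ d = 4.740 × 1.263 × 43.668 = 261.42 km/s.
v = √(v_r² + v_t²) = √((-502.5)² + 261.42²) = √320847 = 566.43 km/s.

566.4 km/s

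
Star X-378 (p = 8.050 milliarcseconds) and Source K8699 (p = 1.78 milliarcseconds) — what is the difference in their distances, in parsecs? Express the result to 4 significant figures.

437.6 pc

d_A = 1/0.008050″ = 124.22 pc; d_B = 1/0.001780″ = 561.8 pc.
|d_B − d_A| = |561.8 − 124.22| = 437.58 pc.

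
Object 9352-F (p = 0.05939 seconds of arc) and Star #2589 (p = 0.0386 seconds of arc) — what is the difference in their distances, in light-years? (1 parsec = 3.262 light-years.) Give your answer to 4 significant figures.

d_A = 1/0.05939″ = 16.838 pc; d_B = 1/0.03860″ = 25.907 pc.
|d_B − d_A| = |25.907 − 16.838| = 9.069 pc = 9.069 × 3.262 ly = 29.583 ly.

29.58 ly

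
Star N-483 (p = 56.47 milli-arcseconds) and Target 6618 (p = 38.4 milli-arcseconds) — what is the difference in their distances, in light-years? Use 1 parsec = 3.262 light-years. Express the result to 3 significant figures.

d_A = 1/0.05647″ = 17.709 pc; d_B = 1/0.03840″ = 26.042 pc.
|d_B − d_A| = |26.042 − 17.709| = 8.333 pc = 8.333 × 3.262 ly = 27.182 ly.

27.2 ly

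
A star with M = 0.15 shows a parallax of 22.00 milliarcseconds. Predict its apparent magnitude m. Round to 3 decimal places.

d = 1/p = 1/0.02200″ = 45.455 pc.
m − M = 5 log₁₀ d − 5 = 5 log₁₀(45.455) − 5 = 8.2879 − 5 = 3.2879.
m = M + (m − M) = 0.15 + 3.2879 = 3.438.

m = 3.438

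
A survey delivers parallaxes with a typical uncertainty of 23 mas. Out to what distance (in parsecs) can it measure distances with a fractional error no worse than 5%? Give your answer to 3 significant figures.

2.17 pc

σ_d/d = σ_p/p, so the condition is σ_p/p ≤ 0.05, i.e. p ≥ σ_p/0.05.
p_min = 23/0.05 = 460 mas = 0.46 arcsec.
d_max = 1/p_min = 1/0.46 = 2.1739 pc.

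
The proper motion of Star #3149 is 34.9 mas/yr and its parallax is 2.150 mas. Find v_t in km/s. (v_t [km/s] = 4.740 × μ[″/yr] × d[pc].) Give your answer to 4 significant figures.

d = 1/p = 1/0.002150″ = 465.12 pc.
μ = 34.9 mas/yr = 0.0349 ″/yr.
v_t = 4.74 × μ × d = 4.74 × 0.0349 × 465.12 = 76.943 km/s.

76.94 km/s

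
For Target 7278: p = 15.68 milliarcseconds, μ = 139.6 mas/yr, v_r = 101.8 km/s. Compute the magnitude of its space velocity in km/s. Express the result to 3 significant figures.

110 km/s

d = 1/p = 1/0.01568″ = 63.776 pc.
μ = 139.6 mas/yr = 0.1396 ″/yr.
v_t = 4.740 μ d = 4.740 × 0.1396 × 63.776 = 42.201 km/s.
v = √(v_r² + v_t²) = √(101.8² + 42.201²) = √12144.2 = 110.2 km/s.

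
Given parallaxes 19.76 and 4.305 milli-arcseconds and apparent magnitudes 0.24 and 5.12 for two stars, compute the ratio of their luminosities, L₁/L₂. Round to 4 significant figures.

L₁/L₂ = 4.250

d₁ = 1/p₁ = 1/0.01976″ = 50.607 pc; d₂ = 1/p₂ = 1/0.004305″ = 232.29 pc.
M₁ = m₁ − 5 log₁₀ d₁ + 5 = 0.24 − 8.5211 + 5 = -3.2811.
M₂ = 5.12 − 11.8302 + 5 = -1.7102.
L₁/L₂ = 10^(0.4(M₂ − M₁)) = 10^(0.4 × 1.5709) = 10^0.62836 = 4.2497.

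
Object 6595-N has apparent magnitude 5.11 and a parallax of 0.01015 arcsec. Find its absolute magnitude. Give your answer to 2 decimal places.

d = 1/p = 1/0.01015″ = 98.522 pc.
m − M = 5 log₁₀(98.522) − 5 = 9.9677 − 5 = 4.9677.
M = m − (m − M) = 5.11 − 4.9677 = 0.14.

M = 0.14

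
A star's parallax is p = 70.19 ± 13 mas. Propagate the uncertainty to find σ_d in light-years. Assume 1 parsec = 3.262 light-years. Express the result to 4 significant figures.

d = 1/p, so σ_d = σ_p / p².
σ_d = 0.0130 / (0.07019)² = 0.0130 / 0.0049266 = 2.6387 pc = 2.6387 × 3.262 ly = 8.6074 ly.

8.607 ly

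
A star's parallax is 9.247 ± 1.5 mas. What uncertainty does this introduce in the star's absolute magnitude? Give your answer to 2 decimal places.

M = m − 5 log₁₀ d + 5 = m + 5 log₁₀ p + 5, so ∂M/∂p = 5/(p ln 10).
σ_M = (5/ln 10) · (σ_p/p) = 2.1715 × 1.5/9.247 = 2.1715 × 0.16221 = 0.35224.

σ_M = 0.35 mag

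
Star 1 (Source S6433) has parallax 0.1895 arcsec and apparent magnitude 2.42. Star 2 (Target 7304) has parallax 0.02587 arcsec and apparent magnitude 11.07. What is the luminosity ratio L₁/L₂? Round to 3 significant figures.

L₁/L₂ = 53.7

d₁ = 1/p₁ = 1/0.1895″ = 5.277 pc; d₂ = 1/p₂ = 1/0.02587″ = 38.655 pc.
M₁ = m₁ − 5 log₁₀ d₁ + 5 = 2.42 − 3.6119 + 5 = 3.8081.
M₂ = 11.07 − 7.9360 + 5 = 8.1340.
L₁/L₂ = 10^(0.4(M₂ − M₁)) = 10^(0.4 × 4.3259) = 10^1.73036 = 53.748.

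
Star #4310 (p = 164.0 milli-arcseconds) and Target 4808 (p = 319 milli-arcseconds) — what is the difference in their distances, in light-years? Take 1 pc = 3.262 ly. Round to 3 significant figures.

9.66 ly

d_A = 1/0.1640″ = 6.0976 pc; d_B = 1/0.3190″ = 3.1348 pc.
|d_B − d_A| = |3.1348 − 6.0976| = 2.9628 pc = 2.9628 × 3.262 ly = 9.6647 ly.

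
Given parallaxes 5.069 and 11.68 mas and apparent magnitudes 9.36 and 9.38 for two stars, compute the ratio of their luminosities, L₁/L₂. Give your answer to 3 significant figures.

d₁ = 1/p₁ = 1/0.005069″ = 197.28 pc; d₂ = 1/p₂ = 1/0.01168″ = 85.616 pc.
M₁ = m₁ − 5 log₁₀ d₁ + 5 = 9.36 − 11.4754 + 5 = 2.8846.
M₂ = 9.38 − 9.6628 + 5 = 4.7172.
L₁/L₂ = 10^(0.4(M₂ − M₁)) = 10^(0.4 × 1.8326) = 10^0.73304 = 5.408.

L₁/L₂ = 5.41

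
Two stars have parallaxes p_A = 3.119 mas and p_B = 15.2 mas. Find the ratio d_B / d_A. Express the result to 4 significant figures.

Since d = 1/p, d_B/d_A = p_A/p_B.
= 3.119 / 15.2 = 0.2052.

0.2052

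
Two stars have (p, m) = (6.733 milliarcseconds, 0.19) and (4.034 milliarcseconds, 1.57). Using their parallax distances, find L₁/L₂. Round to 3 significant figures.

L₁/L₂ = 1.28

d₁ = 1/p₁ = 1/0.006733″ = 148.52 pc; d₂ = 1/p₂ = 1/0.004034″ = 247.89 pc.
M₁ = m₁ − 5 log₁₀ d₁ + 5 = 0.19 − 10.8589 + 5 = -5.6689.
M₂ = 1.57 − 11.9713 + 5 = -5.4013.
L₁/L₂ = 10^(0.4(M₂ − M₁)) = 10^(0.4 × 0.2676) = 10^0.10704 = 1.2795.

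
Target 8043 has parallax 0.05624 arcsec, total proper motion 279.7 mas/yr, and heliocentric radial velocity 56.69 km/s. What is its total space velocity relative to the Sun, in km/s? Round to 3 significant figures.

d = 1/p = 1/0.05624″ = 17.781 pc.
μ = 279.7 mas/yr = 0.2797 ″/yr.
v_t = 4.740 μ d = 4.740 × 0.2797 × 17.781 = 23.574 km/s.
v = √(v_r² + v_t²) = √(56.69² + 23.574²) = √3769.49 = 61.396 km/s.

61.4 km/s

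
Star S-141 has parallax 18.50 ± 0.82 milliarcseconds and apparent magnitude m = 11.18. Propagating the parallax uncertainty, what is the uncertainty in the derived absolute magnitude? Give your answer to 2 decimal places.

σ_M = 0.10 mag

M = m − 5 log₁₀ d + 5 = m + 5 log₁₀ p + 5, so ∂M/∂p = 5/(p ln 10).
σ_M = (5/ln 10) · (σ_p/p) = 2.1715 × 0.82/18.50 = 2.1715 × 0.044324 = 0.09625.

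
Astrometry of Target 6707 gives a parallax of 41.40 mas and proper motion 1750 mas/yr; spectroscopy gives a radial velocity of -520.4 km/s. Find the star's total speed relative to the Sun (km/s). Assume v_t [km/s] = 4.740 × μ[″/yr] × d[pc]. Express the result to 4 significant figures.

d = 1/p = 1/0.04140″ = 24.155 pc.
μ = 1750 mas/yr = 1.750 ″/yr.
v_t = 4.740 μ d = 4.740 × 1.750 × 24.155 = 200.37 km/s.
v = √(v_r² + v_t²) = √((-520.4)² + 200.37²) = √310964 = 557.64 km/s.

557.6 km/s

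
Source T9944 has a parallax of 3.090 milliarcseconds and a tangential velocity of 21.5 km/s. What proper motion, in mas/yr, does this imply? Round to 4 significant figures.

d = 1/p = 1/0.003090″ = 323.62 pc.
μ = v_t / (4.74 d) = 21.5 / (4.74 × 323.62) = 21.5 / 1534 = 0.014016 ″/yr = 14.016 mas/yr.

14.02 mas/yr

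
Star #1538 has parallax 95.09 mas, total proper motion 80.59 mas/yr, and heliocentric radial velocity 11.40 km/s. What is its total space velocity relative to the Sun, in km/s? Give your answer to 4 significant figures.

12.09 km/s

d = 1/p = 1/0.09509″ = 10.516 pc.
μ = 80.59 mas/yr = 0.08059 ″/yr.
v_t = 4.740 μ d = 4.740 × 0.08059 × 10.516 = 4.0171 km/s.
v = √(v_r² + v_t²) = √(11.40² + 4.0171²) = √146.097 = 12.087 km/s.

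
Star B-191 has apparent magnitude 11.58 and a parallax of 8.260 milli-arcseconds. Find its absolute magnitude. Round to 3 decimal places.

d = 1/p = 1/0.008260″ = 121.07 pc.
m − M = 5 log₁₀(121.07) − 5 = 10.4152 − 5 = 5.4152.
M = m − (m − M) = 11.58 − 5.4152 = 6.165.

M = 6.165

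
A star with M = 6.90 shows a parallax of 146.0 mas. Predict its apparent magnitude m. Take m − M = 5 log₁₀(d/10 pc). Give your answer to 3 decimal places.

m = 6.078

d = 1/p = 1/0.1460″ = 6.8493 pc.
m − M = 5 log₁₀ d − 5 = 5 log₁₀(6.8493) − 5 = 4.1782 − 5 = -0.8218.
m = M + (m − M) = 6.90 + (-0.8218) = 6.078.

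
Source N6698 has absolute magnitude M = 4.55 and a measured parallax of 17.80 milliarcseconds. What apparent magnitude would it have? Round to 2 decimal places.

d = 1/p = 1/0.01780″ = 56.18 pc.
m − M = 5 log₁₀ d − 5 = 5 log₁₀(56.18) − 5 = 8.7479 − 5 = 3.7479.
m = M + (m − M) = 4.55 + 3.7479 = 8.30.

m = 8.30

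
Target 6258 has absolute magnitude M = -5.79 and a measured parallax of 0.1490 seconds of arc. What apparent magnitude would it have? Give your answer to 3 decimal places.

d = 1/p = 1/0.1490″ = 6.7114 pc.
m − M = 5 log₁₀ d − 5 = 5 log₁₀(6.7114) − 5 = 4.1341 − 5 = -0.8659.
m = M + (m − M) = -5.79 + (-0.8659) = -6.656.

m = -6.656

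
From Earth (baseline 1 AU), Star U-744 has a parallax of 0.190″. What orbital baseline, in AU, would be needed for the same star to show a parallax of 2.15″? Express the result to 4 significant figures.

11.32 AU

Parallax scales linearly with baseline: p ∝ B, so B = p_target / p_Earth × 1 AU.
B = 2.15 / 0.190 = 11.316 AU.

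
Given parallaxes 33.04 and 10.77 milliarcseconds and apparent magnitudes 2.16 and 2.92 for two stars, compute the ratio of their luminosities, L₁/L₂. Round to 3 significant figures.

L₁/L₂ = 0.214

d₁ = 1/p₁ = 1/0.03304″ = 30.266 pc; d₂ = 1/p₂ = 1/0.01077″ = 92.851 pc.
M₁ = m₁ − 5 log₁₀ d₁ + 5 = 2.16 − 7.4048 + 5 = -0.2448.
M₂ = 2.92 − 9.8389 + 5 = -1.9189.
L₁/L₂ = 10^(0.4(M₂ − M₁)) = 10^(0.4 × (-1.6741)) = 10^(-0.66964) = 0.21397.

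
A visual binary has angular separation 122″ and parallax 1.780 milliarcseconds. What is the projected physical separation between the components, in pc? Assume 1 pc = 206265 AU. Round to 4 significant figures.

0.3323 pc

d = 1/p = 1/0.001780″ = 561.8 pc.
At distance d (pc), an angle of θ arcsec spans θ·d AU: s = 122 × 561.8 = 68540 AU.
= 68540 / 206265 = 0.33229 pc.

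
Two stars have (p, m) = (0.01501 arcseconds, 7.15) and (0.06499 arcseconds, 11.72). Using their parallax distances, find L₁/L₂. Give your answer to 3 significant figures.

d₁ = 1/p₁ = 1/0.01501″ = 66.622 pc; d₂ = 1/p₂ = 1/0.06499″ = 15.387 pc.
M₁ = m₁ − 5 log₁₀ d₁ + 5 = 7.15 − 9.1181 + 5 = 3.0319.
M₂ = 11.72 − 5.9358 + 5 = 10.7842.
L₁/L₂ = 10^(0.4(M₂ − M₁)) = 10^(0.4 × 7.7523) = 10^3.10092 = 1261.6.

L₁/L₂ = 1260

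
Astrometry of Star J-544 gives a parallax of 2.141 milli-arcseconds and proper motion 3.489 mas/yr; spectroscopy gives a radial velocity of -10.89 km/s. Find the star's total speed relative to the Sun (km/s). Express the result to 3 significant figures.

13.4 km/s

d = 1/p = 1/0.002141″ = 467.07 pc.
μ = 3.489 mas/yr = 0.003489 ″/yr.
v_t = 4.740 μ d = 4.740 × 0.003489 × 467.07 = 7.7243 km/s.
v = √(v_r² + v_t²) = √((-10.89)² + 7.7243²) = √178.257 = 13.351 km/s.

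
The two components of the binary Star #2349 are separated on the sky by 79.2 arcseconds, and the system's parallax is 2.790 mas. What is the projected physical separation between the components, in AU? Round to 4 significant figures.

d = 1/p = 1/0.002790″ = 358.42 pc.
At distance d (pc), an angle of θ arcsec spans θ·d AU: s = 79.2 × 358.42 = 28387 AU.

28390 AU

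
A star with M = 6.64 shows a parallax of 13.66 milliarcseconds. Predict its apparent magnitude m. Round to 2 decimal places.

d = 1/p = 1/0.01366″ = 73.206 pc.
m − M = 5 log₁₀ d − 5 = 5 log₁₀(73.206) − 5 = 9.3227 − 5 = 4.3227.
m = M + (m − M) = 6.64 + 4.3227 = 10.96.

m = 10.96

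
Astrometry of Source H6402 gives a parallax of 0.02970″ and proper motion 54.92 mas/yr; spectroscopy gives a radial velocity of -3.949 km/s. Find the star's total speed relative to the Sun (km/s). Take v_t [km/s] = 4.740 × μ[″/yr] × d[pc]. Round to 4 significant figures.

d = 1/p = 1/0.02970″ = 33.67 pc.
μ = 54.92 mas/yr = 0.05492 ″/yr.
v_t = 4.740 μ d = 4.740 × 0.05492 × 33.67 = 8.765 km/s.
v = √(v_r² + v_t²) = √((-3.949)² + 8.765²) = √92.4198 = 9.6135 km/s.

9.614 km/s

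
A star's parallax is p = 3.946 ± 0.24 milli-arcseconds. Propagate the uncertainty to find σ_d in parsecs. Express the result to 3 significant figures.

15.4 pc

d = 1/p, so σ_d = σ_p / p².
σ_d = 0.000240 / (0.003946)² = 0.000240 / 0.000015571 = 15.413 pc.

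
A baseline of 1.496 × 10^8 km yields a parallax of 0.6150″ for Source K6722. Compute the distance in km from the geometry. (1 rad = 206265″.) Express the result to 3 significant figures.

5.02 × 10^13 km

θ = 0.6150″ = 0.6150/206265 = 2.9816 × 10^-6 rad.
d = B/θ = (1.496 × 10^8) / (2.9816 × 10^-6) = 5.0174 × 10^13 km.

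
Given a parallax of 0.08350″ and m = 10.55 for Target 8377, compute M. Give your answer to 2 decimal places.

M = 10.16

d = 1/p = 1/0.08350″ = 11.976 pc.
m − M = 5 log₁₀(11.976) − 5 = 5.3916 − 5 = 0.3916.
M = m − (m − M) = 10.55 − 0.3916 = 10.16.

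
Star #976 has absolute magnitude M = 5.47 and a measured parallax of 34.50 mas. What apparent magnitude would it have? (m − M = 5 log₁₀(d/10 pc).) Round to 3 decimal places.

d = 1/p = 1/0.03450″ = 28.986 pc.
m − M = 5 log₁₀ d − 5 = 5 log₁₀(28.986) − 5 = 7.3109 − 5 = 2.3109.
m = M + (m − M) = 5.47 + 2.3109 = 7.781.

m = 7.781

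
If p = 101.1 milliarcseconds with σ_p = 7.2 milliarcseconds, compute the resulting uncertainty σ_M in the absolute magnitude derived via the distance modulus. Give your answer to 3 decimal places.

σ_M = 0.155 mag

M = m − 5 log₁₀ d + 5 = m + 5 log₁₀ p + 5, so ∂M/∂p = 5/(p ln 10).
σ_M = (5/ln 10) · (σ_p/p) = 2.1715 × 7.2/101.1 = 2.1715 × 0.071217 = 0.15465.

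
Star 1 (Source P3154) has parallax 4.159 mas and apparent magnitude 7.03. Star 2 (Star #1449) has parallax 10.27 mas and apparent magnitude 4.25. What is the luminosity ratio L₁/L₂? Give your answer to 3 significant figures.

L₁/L₂ = 0.471

d₁ = 1/p₁ = 1/0.004159″ = 240.44 pc; d₂ = 1/p₂ = 1/0.01027″ = 97.371 pc.
M₁ = m₁ − 5 log₁₀ d₁ + 5 = 7.03 − 11.9050 + 5 = 0.1250.
M₂ = 4.25 − 9.9421 + 5 = -0.6921.
L₁/L₂ = 10^(0.4(M₂ − M₁)) = 10^(0.4 × (-0.8171)) = 10^(-0.32684) = 0.47115.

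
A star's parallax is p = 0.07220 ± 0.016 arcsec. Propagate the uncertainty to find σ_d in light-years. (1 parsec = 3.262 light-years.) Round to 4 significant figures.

d = 1/p, so σ_d = σ_p / p².
σ_d = 0.0160 / (0.07220)² = 0.0160 / 0.0052128 = 3.0694 pc = 3.0694 × 3.262 ly = 10.012 ly.

10.01 ly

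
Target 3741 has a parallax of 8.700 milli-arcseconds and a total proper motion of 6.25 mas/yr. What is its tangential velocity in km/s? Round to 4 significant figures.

d = 1/p = 1/0.008700″ = 114.94 pc.
μ = 6.25 mas/yr = 0.00625 ″/yr.
v_t = 4.74 × μ × d = 4.74 × 0.00625 × 114.94 = 3.4051 km/s.

3.405 km/s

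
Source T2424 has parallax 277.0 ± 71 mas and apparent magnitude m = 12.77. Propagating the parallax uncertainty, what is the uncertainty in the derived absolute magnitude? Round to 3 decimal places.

σ_M = 0.557 mag

M = m − 5 log₁₀ d + 5 = m + 5 log₁₀ p + 5, so ∂M/∂p = 5/(p ln 10).
σ_M = (5/ln 10) · (σ_p/p) = 2.1715 × 71/277.0 = 2.1715 × 0.25632 = 0.5566.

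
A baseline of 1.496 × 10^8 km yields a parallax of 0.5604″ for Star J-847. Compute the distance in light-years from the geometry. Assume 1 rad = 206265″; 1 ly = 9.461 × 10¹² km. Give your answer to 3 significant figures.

5.82 ly

θ = 0.5604″ = 0.5604/206265 = 2.7169 × 10^-6 rad.
d = B/θ = (1.496 × 10^8) / (2.7169 × 10^-6) = 5.5063 × 10^13 km = (5.5063 × 10^13) / (9.461 × 10^12) ly = 5.82 ly.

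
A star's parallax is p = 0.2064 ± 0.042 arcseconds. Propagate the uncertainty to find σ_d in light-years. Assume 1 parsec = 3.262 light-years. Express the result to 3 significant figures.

3.22 ly

d = 1/p, so σ_d = σ_p / p².
σ_d = 0.0420 / (0.2064)² = 0.0420 / 0.042601 = 0.98589 pc = 0.98589 × 3.262 ly = 3.216 ly.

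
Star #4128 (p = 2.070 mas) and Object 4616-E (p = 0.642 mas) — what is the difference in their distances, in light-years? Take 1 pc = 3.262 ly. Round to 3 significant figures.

d_A = 1/0.002070″ = 483.09 pc; d_B = 1/0.0006420″ = 1557.6 pc.
|d_B − d_A| = |1557.6 − 483.09| = 1074.5 pc = 1074.5 × 3.262 ly = 3505 ly.

3510 ly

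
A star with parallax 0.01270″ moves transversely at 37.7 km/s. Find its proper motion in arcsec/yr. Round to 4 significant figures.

0.1010 arcsec/yr

d = 1/p = 1/0.01270″ = 78.74 pc.
μ = v_t / (4.74 d) = 37.7 / (4.74 × 78.74) = 37.7 / 373.23 = 0.10101 ″/yr.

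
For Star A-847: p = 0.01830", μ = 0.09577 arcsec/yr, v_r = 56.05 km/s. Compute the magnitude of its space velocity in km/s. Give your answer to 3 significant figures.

d = 1/p = 1/0.01830″ = 54.645 pc.
v_t = 4.740 μ d = 4.740 × 0.09577 × 54.645 = 24.806 km/s.
v = √(v_r² + v_t²) = √(56.05² + 24.806²) = √3756.94 = 61.294 km/s.

61.3 km/s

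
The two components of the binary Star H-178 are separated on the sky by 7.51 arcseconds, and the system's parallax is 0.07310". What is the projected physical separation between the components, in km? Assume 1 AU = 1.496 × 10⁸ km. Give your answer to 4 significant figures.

1.537 × 10^10 km

d = 1/p = 1/0.07310″ = 13.68 pc.
At distance d (pc), an angle of θ arcsec spans θ·d AU: s = 7.51 × 13.68 = 102.74 AU.
= 102.74 × 1.496 × 10⁸ km = 1.5370 × 10^10 km.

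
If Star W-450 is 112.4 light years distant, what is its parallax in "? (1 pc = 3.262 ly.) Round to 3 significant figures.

d = 112.4 ly ÷ 3.262 = 34.457 pc.
p = 1/d = 1/34.457 = 0.029022 arcsec.

0.0290 "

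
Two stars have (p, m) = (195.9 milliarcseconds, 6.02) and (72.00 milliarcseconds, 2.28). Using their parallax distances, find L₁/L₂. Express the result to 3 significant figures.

L₁/L₂ = 0.00431

d₁ = 1/p₁ = 1/0.1959″ = 5.1046 pc; d₂ = 1/p₂ = 1/0.07200″ = 13.889 pc.
M₁ = m₁ − 5 log₁₀ d₁ + 5 = 6.02 − 3.5398 + 5 = 7.4802.
M₂ = 2.28 − 5.7134 + 5 = 1.5666.
L₁/L₂ = 10^(0.4(M₂ − M₁)) = 10^(0.4 × (-5.9136)) = 10^(-2.36544) = 0.0043108.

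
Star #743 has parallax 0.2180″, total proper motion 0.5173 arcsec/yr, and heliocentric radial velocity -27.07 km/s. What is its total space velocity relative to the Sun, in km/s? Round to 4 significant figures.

29.31 km/s

d = 1/p = 1/0.2180″ = 4.5872 pc.
v_t = 4.740 μ d = 4.740 × 0.5173 × 4.5872 = 11.248 km/s.
v = √(v_r² + v_t²) = √((-27.07)² + 11.248²) = √859.302 = 29.314 km/s.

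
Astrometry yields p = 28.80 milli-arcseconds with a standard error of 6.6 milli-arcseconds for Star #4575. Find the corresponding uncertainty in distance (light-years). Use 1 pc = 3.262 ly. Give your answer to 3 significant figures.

26.0 ly

d = 1/p, so σ_d = σ_p / p².
σ_d = 0.00660 / (0.02880)² = 0.00660 / 0.00082944 = 7.9572 pc = 7.9572 × 3.262 ly = 25.956 ly.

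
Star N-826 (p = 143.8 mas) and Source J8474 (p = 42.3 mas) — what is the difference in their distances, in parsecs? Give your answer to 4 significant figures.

d_A = 1/0.1438″ = 6.9541 pc; d_B = 1/0.04230″ = 23.641 pc.
|d_B − d_A| = |23.641 − 6.9541| = 16.687 pc.

16.69 pc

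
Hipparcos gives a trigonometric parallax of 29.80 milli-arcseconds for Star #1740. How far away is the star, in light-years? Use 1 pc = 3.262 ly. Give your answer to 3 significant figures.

p = 29.80 milli-arcseconds = 0.02980 arcsec.
d = 1/p = 1/0.02980 = 33.557 pc.
In light-years: 33.557 × 3.262 = 109.46 ly.

109 light years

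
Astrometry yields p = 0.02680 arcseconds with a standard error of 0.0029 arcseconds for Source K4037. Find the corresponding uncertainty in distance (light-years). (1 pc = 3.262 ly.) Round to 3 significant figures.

d = 1/p, so σ_d = σ_p / p².
σ_d = 0.00290 / (0.02680)² = 0.00290 / 0.00071824 = 4.0376 pc = 4.0376 × 3.262 ly = 13.171 ly.

13.2 ly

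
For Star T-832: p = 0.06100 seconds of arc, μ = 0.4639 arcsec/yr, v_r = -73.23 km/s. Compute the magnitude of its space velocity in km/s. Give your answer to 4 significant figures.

d = 1/p = 1/0.06100″ = 16.393 pc.
v_t = 4.740 μ d = 4.740 × 0.4639 × 16.393 = 36.046 km/s.
v = √(v_r² + v_t²) = √((-73.23)² + 36.046²) = √6661.95 = 81.621 km/s.

81.62 km/s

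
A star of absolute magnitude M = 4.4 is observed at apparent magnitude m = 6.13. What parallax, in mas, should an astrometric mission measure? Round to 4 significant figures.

m − M = 6.13 − 4.4 = 1.73.
d = 10^((m−M)/5 + 1) = 10^1.346 = 22.182 pc.
p = 1/d = 1/22.182 = 0.045082 arcsec = 45.082 mas.

45.08 mas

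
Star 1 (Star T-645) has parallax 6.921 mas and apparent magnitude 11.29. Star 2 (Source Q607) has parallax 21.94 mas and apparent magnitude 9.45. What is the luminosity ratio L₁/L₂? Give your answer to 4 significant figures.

L₁/L₂ = 1.846

d₁ = 1/p₁ = 1/0.006921″ = 144.49 pc; d₂ = 1/p₂ = 1/0.02194″ = 45.579 pc.
M₁ = m₁ − 5 log₁₀ d₁ + 5 = 11.29 − 10.7992 + 5 = 5.4908.
M₂ = 9.45 − 8.2938 + 5 = 6.1562.
L₁/L₂ = 10^(0.4(M₂ − M₁)) = 10^(0.4 × 0.6654) = 10^0.26616 = 1.8457.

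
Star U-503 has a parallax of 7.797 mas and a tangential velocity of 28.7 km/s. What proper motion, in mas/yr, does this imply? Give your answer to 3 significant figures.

47.2 mas/yr

d = 1/p = 1/0.007797″ = 128.25 pc.
μ = v_t / (4.74 d) = 28.7 / (4.74 × 128.25) = 28.7 / 607.91 = 0.047211 ″/yr = 47.211 mas/yr.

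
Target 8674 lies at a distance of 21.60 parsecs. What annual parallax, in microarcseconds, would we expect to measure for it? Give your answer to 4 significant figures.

p = 1/d = 1/21.6 = 0.046296 arcsec.
= 0.046296 × 10⁶ = 46296 μas.

46300 μas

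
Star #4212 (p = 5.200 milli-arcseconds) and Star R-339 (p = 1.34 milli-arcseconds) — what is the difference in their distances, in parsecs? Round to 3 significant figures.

554 pc

d_A = 1/0.005200″ = 192.31 pc; d_B = 1/0.001340″ = 746.27 pc.
|d_B − d_A| = |746.27 − 192.31| = 553.96 pc.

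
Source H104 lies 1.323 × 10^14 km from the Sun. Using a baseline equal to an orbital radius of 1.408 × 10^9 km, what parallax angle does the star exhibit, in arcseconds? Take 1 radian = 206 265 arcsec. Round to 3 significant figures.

2.20 arcsec

θ ≈ B/d = (1.408 × 10^9) / (1.323 × 10^14) = 1.0642 × 10^-5 rad.
In arcseconds: 1.0642 × 10^-5 × 206265 = 2.1951″.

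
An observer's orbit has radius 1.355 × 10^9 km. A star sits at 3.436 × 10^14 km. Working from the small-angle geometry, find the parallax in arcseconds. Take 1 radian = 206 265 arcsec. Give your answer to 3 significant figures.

0.813 arcsec

θ ≈ B/d = (1.355 × 10^9) / (3.436 × 10^14) = 3.9435 × 10^-6 rad.
In arcseconds: 3.9435 × 10^-6 × 206265 = 0.81341″.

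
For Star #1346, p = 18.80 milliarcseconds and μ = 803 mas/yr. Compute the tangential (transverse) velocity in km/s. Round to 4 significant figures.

d = 1/p = 1/0.01880″ = 53.191 pc.
μ = 803 mas/yr = 0.803 ″/yr.
v_t = 4.74 × μ × d = 4.74 × 0.803 × 53.191 = 202.46 km/s.

202.5 km/s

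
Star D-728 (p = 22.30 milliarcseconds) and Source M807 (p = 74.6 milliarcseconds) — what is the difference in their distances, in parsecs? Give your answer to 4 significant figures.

d_A = 1/0.02230″ = 44.843 pc; d_B = 1/0.07460″ = 13.405 pc.
|d_B − d_A| = |13.405 − 44.843| = 31.438 pc.

31.44 pc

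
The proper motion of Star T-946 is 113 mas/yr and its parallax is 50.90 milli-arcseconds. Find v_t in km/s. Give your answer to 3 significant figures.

d = 1/p = 1/0.05090″ = 19.646 pc.
μ = 113 mas/yr = 0.113 ″/yr.
v_t = 4.74 × μ × d = 4.74 × 0.113 × 19.646 = 10.523 km/s.

10.5 km/s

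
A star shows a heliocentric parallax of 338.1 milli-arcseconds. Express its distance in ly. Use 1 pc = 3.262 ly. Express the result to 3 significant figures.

p = 338.1 milli-arcseconds = 0.3381 arcsec.
d = 1/p = 1/0.3381 = 2.9577 pc.
In light-years: 2.9577 × 3.262 = 9.648 ly.

9.65 ly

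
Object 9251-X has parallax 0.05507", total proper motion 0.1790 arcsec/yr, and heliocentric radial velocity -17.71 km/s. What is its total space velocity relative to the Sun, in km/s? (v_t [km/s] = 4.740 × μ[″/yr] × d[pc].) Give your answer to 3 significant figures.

d = 1/p = 1/0.05507″ = 18.159 pc.
v_t = 4.740 μ d = 4.740 × 0.1790 × 18.159 = 15.407 km/s.
v = √(v_r² + v_t²) = √((-17.71)² + 15.407²) = √551.02 = 23.474 km/s.

23.5 km/s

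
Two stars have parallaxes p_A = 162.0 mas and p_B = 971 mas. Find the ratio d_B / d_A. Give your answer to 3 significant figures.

0.167

Since d = 1/p, d_B/d_A = p_A/p_B.
= 162.0 / 971 = 0.16684.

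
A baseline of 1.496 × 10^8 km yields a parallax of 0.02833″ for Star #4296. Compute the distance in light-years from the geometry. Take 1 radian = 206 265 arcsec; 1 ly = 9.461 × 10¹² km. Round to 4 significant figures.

115.1 ly

θ = 0.02833″ = 0.02833/206265 = 1.3735 × 10^-7 rad.
d = B/θ = (1.496 × 10^8) / (1.3735 × 10^-7) = 1.0892 × 10^15 km = (1.0892 × 10^15) / (9.461 × 10^12) ly = 115.13 ly.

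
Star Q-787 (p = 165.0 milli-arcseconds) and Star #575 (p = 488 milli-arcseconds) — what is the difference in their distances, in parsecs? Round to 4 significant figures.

d_A = 1/0.1650″ = 6.0606 pc; d_B = 1/0.4880″ = 2.0492 pc.
|d_B − d_A| = |2.0492 − 6.0606| = 4.0114 pc.

4.011 pc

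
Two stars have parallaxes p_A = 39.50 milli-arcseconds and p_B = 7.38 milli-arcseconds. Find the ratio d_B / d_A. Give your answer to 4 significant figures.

Since d = 1/p, d_B/d_A = p_A/p_B.
= 39.50 / 7.38 = 5.3523.

5.352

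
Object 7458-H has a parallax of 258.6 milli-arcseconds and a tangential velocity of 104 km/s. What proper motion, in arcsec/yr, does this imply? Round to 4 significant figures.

5.674 arcsec/yr

d = 1/p = 1/0.2586″ = 3.867 pc.
μ = v_t / (4.74 d) = 104 / (4.74 × 3.867) = 104 / 18.33 = 5.6738 ″/yr.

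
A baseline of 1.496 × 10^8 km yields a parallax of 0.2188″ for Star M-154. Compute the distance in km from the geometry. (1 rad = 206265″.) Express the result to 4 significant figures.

1.410 × 10^14 km

θ = 0.2188″ = 0.2188/206265 = 1.0608 × 10^-6 rad.
d = B/θ = (1.496 × 10^8) / (1.0608 × 10^-6) = 1.4103 × 10^14 km.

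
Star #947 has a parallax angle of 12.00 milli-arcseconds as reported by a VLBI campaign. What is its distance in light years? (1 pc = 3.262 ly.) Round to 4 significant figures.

271.8 light years

p = 12.00 milli-arcseconds = 0.01200 arcsec.
d = 1/p = 1/0.01200 = 83.333 pc.
In light-years: 83.333 × 3.262 = 271.83 ly.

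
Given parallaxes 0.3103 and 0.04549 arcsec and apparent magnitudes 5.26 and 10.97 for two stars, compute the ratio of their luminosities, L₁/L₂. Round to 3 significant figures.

L₁/L₂ = 4.13

d₁ = 1/p₁ = 1/0.3103″ = 3.2227 pc; d₂ = 1/p₂ = 1/0.04549″ = 21.983 pc.
M₁ = m₁ − 5 log₁₀ d₁ + 5 = 5.26 − 2.5411 + 5 = 7.7189.
M₂ = 10.97 − 6.7104 + 5 = 9.2596.
L₁/L₂ = 10^(0.4(M₂ − M₁)) = 10^(0.4 × 1.5407) = 10^0.61628 = 4.1331.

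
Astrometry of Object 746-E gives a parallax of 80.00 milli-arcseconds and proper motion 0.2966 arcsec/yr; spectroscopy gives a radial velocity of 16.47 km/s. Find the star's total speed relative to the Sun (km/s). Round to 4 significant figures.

24.09 km/s

d = 1/p = 1/0.08000″ = 12.5 pc.
v_t = 4.740 μ d = 4.740 × 0.2966 × 12.5 = 17.574 km/s.
v = √(v_r² + v_t²) = √(16.47² + 17.574²) = √580.106 = 24.085 km/s.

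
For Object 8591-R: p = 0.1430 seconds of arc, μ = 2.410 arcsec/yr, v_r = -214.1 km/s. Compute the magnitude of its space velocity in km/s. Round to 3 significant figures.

d = 1/p = 1/0.1430″ = 6.993 pc.
v_t = 4.740 μ d = 4.740 × 2.410 × 6.993 = 79.884 km/s.
v = √(v_r² + v_t²) = √((-214.1)² + 79.884²) = √52220.3 = 228.52 km/s.

229 km/s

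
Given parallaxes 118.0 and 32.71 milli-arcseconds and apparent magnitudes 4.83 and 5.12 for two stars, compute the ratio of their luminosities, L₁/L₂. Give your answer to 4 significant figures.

L₁/L₂ = 0.1004

d₁ = 1/p₁ = 1/0.1180″ = 8.4746 pc; d₂ = 1/p₂ = 1/0.03271″ = 30.572 pc.
M₁ = m₁ − 5 log₁₀ d₁ + 5 = 4.83 − 4.6406 + 5 = 5.1894.
M₂ = 5.12 − 7.4266 + 5 = 2.6934.
L₁/L₂ = 10^(0.4(M₂ − M₁)) = 10^(0.4 × (-2.4960)) = 10^(-0.99840) = 0.10037.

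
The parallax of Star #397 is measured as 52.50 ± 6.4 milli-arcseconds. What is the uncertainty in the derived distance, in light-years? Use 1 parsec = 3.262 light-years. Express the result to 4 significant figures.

7.574 ly

d = 1/p, so σ_d = σ_p / p².
σ_d = 0.00640 / (0.05250)² = 0.00640 / 0.0027563 = 2.322 pc = 2.322 × 3.262 ly = 7.5744 ly.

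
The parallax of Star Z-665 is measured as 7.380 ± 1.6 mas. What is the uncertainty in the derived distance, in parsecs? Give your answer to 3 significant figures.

d = 1/p, so σ_d = σ_p / p².
σ_d = 0.00160 / (0.007380)² = 0.00160 / 0.000054464 = 29.377 pc.

29.4 pc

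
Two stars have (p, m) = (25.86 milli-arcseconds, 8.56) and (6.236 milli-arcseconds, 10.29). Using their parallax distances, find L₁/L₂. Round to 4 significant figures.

L₁/L₂ = 0.2861

d₁ = 1/p₁ = 1/0.02586″ = 38.67 pc; d₂ = 1/p₂ = 1/0.006236″ = 160.36 pc.
M₁ = m₁ − 5 log₁₀ d₁ + 5 = 8.56 − 7.9369 + 5 = 5.6231.
M₂ = 10.29 − 11.0255 + 5 = 4.2645.
L₁/L₂ = 10^(0.4(M₂ − M₁)) = 10^(0.4 × (-1.3586)) = 10^(-0.54344) = 0.28613.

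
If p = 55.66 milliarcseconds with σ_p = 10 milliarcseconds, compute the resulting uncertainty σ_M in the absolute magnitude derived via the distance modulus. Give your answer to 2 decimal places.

σ_M = 0.39 mag

M = m − 5 log₁₀ d + 5 = m + 5 log₁₀ p + 5, so ∂M/∂p = 5/(p ln 10).
σ_M = (5/ln 10) · (σ_p/p) = 2.1715 × 10/55.66 = 2.1715 × 0.17966 = 0.39013.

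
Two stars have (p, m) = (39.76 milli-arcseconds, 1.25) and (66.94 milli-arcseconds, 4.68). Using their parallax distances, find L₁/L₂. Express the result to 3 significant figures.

L₁/L₂ = 66.8

d₁ = 1/p₁ = 1/0.03976″ = 25.151 pc; d₂ = 1/p₂ = 1/0.06694″ = 14.939 pc.
M₁ = m₁ − 5 log₁₀ d₁ + 5 = 1.25 − 7.0028 + 5 = -0.7528.
M₂ = 4.68 − 5.8716 + 5 = 3.8084.
L₁/L₂ = 10^(0.4(M₂ − M₁)) = 10^(0.4 × 4.5612) = 10^1.82448 = 66.754.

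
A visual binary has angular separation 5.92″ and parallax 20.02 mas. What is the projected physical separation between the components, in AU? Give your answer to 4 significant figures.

d = 1/p = 1/0.02002″ = 49.95 pc.
At distance d (pc), an angle of θ arcsec spans θ·d AU: s = 5.92 × 49.95 = 295.7 AU.

295.7 AU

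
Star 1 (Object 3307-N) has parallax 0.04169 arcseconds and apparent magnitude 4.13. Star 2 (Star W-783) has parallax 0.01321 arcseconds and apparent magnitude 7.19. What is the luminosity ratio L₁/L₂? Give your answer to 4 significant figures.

d₁ = 1/p₁ = 1/0.04169″ = 23.987 pc; d₂ = 1/p₂ = 1/0.01321″ = 75.7 pc.
M₁ = m₁ − 5 log₁₀ d₁ + 5 = 4.13 − 6.8999 + 5 = 2.2301.
M₂ = 7.19 − 9.3955 + 5 = 2.7945.
L₁/L₂ = 10^(0.4(M₂ − M₁)) = 10^(0.4 × 0.5644) = 10^0.22576 = 1.6817.

L₁/L₂ = 1.682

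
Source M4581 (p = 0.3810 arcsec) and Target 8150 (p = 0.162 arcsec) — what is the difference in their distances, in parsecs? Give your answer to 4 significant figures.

d_A = 1/0.3810″ = 2.6247 pc; d_B = 1/0.1620″ = 6.1728 pc.
|d_B − d_A| = |6.1728 − 2.6247| = 3.5481 pc.

3.548 pc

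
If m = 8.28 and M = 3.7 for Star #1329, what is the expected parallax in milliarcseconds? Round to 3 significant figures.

m − M = 8.28 − 3.7 = 4.58.
d = 10^((m−M)/5 + 1) = 10^1.916 = 82.414 pc.
p = 1/d = 1/82.414 = 0.012134 arcsec = 12.134 mas.

12.1 mas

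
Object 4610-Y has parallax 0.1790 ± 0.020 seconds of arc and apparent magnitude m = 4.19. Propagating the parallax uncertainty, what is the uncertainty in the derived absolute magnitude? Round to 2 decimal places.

σ_M = 0.24 mag

M = m − 5 log₁₀ d + 5 = m + 5 log₁₀ p + 5, so ∂M/∂p = 5/(p ln 10).
σ_M = (5/ln 10) · (σ_p/p) = 2.1715 × 0.020/0.1790 = 2.1715 × 0.11173 = 0.24262.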